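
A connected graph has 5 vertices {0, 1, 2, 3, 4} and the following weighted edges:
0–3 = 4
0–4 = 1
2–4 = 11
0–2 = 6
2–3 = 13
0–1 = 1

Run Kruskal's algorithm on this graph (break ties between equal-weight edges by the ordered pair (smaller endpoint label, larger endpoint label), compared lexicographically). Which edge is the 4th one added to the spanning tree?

0-2

Kruskal: consider edges lightest-first.
0–1 (1): add — endpoints in different components.
0–4 (1): add — endpoints in different components.
0–3 (4): add — endpoints in different components.
0–2 (6): add — endpoints in different components.
The 4th edge added is 0–2.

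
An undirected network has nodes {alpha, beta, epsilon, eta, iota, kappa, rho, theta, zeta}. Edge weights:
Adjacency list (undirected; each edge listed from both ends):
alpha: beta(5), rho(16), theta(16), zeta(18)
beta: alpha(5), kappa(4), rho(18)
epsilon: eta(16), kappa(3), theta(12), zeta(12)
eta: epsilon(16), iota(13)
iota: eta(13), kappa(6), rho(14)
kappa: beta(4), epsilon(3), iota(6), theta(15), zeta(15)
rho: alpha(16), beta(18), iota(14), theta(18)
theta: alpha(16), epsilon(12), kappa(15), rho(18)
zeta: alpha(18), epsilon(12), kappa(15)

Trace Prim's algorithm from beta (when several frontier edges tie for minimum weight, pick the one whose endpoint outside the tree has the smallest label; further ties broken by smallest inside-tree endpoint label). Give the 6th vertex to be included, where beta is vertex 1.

Prim, starting at beta.
Step 1: cheapest edge leaving the tree is beta–kappa (4); add kappa.
Step 2: cheapest edge leaving the tree is epsilon–kappa (3); add epsilon.
Step 3: cheapest edge leaving the tree is alpha–beta (5); add alpha.
Step 4: cheapest edge leaving the tree is iota–kappa (6); add iota.
Step 5: cheapest edge leaving the tree is epsilon–theta (12); add theta.
Step 6: cheapest edge leaving the tree is epsilon–zeta (12); add zeta.
Step 7: cheapest edge leaving the tree is eta–iota (13); add eta.
Step 8: cheapest edge leaving the tree is iota–rho (14); add rho.
Vertex order: beta, kappa, epsilon, alpha, iota, theta, zeta, eta, rho. The 6th vertex is theta.

theta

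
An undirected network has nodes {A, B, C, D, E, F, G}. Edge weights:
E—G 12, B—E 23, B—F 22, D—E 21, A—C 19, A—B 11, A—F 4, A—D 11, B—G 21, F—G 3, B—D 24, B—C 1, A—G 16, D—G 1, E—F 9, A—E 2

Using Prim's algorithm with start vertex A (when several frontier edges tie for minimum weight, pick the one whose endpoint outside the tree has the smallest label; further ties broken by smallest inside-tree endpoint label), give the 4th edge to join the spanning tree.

D-G

Prim's algorithm from A:
Step 1: cheapest edge leaving the tree is A—E (2); add E.
Step 2: cheapest edge leaving the tree is A—F (4); add F.
Step 3: cheapest edge leaving the tree is F—G (3); add G.
Step 4: cheapest edge leaving the tree is D—G (1); add D.
Step 5: cheapest edge leaving the tree is A—B (11); add B.
Step 6: cheapest edge leaving the tree is B—C (1); add C.
The 4th edge added is D—G.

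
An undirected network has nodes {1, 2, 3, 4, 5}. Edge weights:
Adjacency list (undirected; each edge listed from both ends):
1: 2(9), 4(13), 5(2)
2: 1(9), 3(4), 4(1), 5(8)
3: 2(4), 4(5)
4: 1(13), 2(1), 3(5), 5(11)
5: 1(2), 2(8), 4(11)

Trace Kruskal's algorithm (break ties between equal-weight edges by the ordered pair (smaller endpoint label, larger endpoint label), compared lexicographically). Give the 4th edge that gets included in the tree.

2-5

Kruskal: consider edges lightest-first.
2—4 (1): add — endpoints in different components.
1—5 (2): add — endpoints in different components.
2—3 (4): add — endpoints in different components.
3—4 (5): skip — 3 and 4 already connected.
2—5 (8): add — endpoints in different components.
The 4th edge added is 2—5.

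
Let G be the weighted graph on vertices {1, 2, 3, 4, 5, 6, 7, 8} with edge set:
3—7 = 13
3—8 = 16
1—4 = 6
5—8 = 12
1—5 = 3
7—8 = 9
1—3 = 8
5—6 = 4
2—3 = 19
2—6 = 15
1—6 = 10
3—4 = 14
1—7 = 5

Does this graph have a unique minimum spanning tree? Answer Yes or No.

Yes

Kruskal: consider edges lightest-first.
1—5 (3): add — endpoints in different components.
5—6 (4): add — endpoints in different components.
1—7 (5): add — endpoints in different components.
1—4 (6): add — endpoints in different components.
1—3 (8): add — endpoints in different components.
7—8 (9): add — endpoints in different components.
1—6 (10): skip — 1 and 6 already connected.
5—8 (12): skip — 5 and 8 already connected.
3—7 (13): skip — 3 and 7 already connected.
3—4 (14): skip — 3 and 4 already connected.
2—6 (15): add — endpoints in different components.
Every non-tree edge has weight strictly greater than the heaviest edge on the tree path between its endpoints, so the MST is unique.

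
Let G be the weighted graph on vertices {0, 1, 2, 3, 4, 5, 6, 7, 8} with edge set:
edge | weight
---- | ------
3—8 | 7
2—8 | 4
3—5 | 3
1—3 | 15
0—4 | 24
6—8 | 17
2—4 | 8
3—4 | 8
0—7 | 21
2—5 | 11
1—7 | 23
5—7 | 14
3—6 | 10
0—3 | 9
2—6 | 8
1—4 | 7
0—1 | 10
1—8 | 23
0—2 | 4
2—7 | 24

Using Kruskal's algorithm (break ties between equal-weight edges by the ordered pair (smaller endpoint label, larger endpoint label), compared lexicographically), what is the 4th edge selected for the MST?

Sort edges by weight, then run Kruskal:
3—5 (3): add — endpoints in different components.
0—2 (4): add — endpoints in different components.
2—8 (4): add — endpoints in different components.
1—4 (7): add — endpoints in different components.
3—8 (7): add — endpoints in different components.
2—4 (8): add — endpoints in different components.
2—6 (8): add — endpoints in different components.
3—4 (8): skip — 3 and 4 already connected.
0—3 (9): skip — 0 and 3 already connected.
0—1 (10): skip — 0 and 1 already connected.
3—6 (10): skip — 3 and 6 already connected.
2—5 (11): skip — 2 and 5 already connected.
5—7 (14): add — endpoints in different components.
The 4th edge added is 1—4.

1-4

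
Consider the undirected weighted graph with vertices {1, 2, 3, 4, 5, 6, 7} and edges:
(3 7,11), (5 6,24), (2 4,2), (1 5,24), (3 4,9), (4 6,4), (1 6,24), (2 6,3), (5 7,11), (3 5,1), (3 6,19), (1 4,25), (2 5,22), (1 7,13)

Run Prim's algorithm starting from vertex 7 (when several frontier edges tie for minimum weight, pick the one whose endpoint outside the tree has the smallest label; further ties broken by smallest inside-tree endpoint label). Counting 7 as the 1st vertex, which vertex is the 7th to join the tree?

1

Prim, starting at 7.
Step 1: frontier [3 7 11, 5 7 11, 1 7 13] → take 3 7 (11); add 3.
Step 2: frontier [3 5 1, 3 4 9, 3 6 19, 5 7 11, 1 7 13] → take 3 5 (1); add 5.
Step 3: frontier [3 4 9, 3 6 19, 2 5 22, 1 5 24, 5 6 24, 1 7 13] → take 3 4 (9); add 4.
Step 4: frontier [3 6 19, 2 4 2, 4 6 4, 1 4 25, 2 5 22, 1 5 24, 5 6 24, 1 7 13] → take 2 4 (2); add 2.
Step 5: frontier [2 6 3, 3 6 19, 4 6 4, 1 4 25, 1 5 24, 5 6 24, 1 7 13] → take 2 6 (3); add 6.
Step 6: frontier [1 4 25, 1 5 24, 1 6 24, 1 7 13] → take 1 7 (13); add 1.
Vertex order: 7, 3, 5, 4, 2, 6, 1. The 7th vertex is 1.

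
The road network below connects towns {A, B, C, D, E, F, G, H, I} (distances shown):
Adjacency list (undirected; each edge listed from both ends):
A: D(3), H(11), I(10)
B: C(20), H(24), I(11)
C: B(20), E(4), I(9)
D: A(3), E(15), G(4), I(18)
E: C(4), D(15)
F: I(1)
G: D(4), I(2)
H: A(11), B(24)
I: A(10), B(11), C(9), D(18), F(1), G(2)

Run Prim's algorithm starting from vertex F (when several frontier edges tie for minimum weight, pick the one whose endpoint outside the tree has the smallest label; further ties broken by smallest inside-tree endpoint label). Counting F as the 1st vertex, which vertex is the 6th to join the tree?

Prim's algorithm from F:
Step 1: frontier [F–I 1] → take F–I (1); add I.
Step 2: frontier [G–I 2, C–I 9, A–I 10, B–I 11, D–I 18] → take G–I (2); add G.
Step 3: frontier [D–G 4, C–I 9, A–I 10, B–I 11, D–I 18] → take D–G (4); add D.
Step 4: frontier [A–D 3, D–E 15, C–I 9, A–I 10, B–I 11] → take A–D (3); add A.
Step 5: frontier [A–H 11, D–E 15, C–I 9, B–I 11] → take C–I (9); add C.
Step 6: frontier [A–H 11, C–E 4, B–C 20, D–E 15, B–I 11] → take C–E (4); add E.
Step 7: frontier [A–H 11, B–C 20, B–I 11] → take B–I (11); add B.
Step 8: frontier [A–H 11, B–H 24] → take A–H (11); add H.
Vertex order: F, I, G, D, A, C, E, B, H. The 6th vertex is C.

C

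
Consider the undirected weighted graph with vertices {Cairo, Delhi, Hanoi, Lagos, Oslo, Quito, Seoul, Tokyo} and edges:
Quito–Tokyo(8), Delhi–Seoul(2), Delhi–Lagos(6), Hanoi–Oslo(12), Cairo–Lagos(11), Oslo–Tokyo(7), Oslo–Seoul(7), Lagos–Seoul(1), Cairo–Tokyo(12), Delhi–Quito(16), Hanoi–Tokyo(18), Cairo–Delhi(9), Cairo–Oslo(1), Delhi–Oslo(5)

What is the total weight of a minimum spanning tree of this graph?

Grow the tree from Delhi using Prim:
Step 1: cheapest edge leaving the tree is Delhi–Seoul (2); add Seoul.
Step 2: cheapest edge leaving the tree is Lagos–Seoul (1); add Lagos.
Step 3: cheapest edge leaving the tree is Delhi–Oslo (5); add Oslo.
Step 4: cheapest edge leaving the tree is Cairo–Oslo (1); add Cairo.
Step 5: cheapest edge leaving the tree is Oslo–Tokyo (7); add Tokyo.
Step 6: cheapest edge leaving the tree is Quito–Tokyo (8); add Quito.
Step 7: cheapest edge leaving the tree is Hanoi–Oslo (12); add Hanoi.
MST edges: Delhi–Seoul, Lagos–Seoul, Delhi–Oslo, Cairo–Oslo, Oslo–Tokyo, Quito–Tokyo, Hanoi–Oslo; total weight 2+1+5+1+7+8+12 = 36.

36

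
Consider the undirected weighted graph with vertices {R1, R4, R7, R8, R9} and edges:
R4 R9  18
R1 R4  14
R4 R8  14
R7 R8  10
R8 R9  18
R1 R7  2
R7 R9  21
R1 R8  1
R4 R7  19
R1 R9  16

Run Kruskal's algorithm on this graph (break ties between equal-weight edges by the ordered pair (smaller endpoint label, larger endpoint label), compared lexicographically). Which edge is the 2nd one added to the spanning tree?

R1-R7

Kruskal: consider edges lightest-first.
R1 R8 (1): add — endpoints in different components.
R1 R7 (2): add — endpoints in different components.
R7 R8 (10): skip — R7 and R8 already connected.
R1 R4 (14): add — endpoints in different components.
R4 R8 (14): skip — R4 and R8 already connected.
R1 R9 (16): add — endpoints in different components.
The 2nd edge added is R1 R7.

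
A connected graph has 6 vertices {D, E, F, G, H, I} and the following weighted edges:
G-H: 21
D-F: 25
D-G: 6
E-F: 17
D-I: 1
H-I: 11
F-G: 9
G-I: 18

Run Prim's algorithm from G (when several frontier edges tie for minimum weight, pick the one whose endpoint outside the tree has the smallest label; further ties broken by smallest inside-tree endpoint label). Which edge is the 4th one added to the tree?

Prim, starting at G.
Step 1: cheapest edge leaving the tree is D-G (6); add D.
Step 2: cheapest edge leaving the tree is D-I (1); add I.
Step 3: cheapest edge leaving the tree is F-G (9); add F.
Step 4: cheapest edge leaving the tree is H-I (11); add H.
Step 5: cheapest edge leaving the tree is E-F (17); add E.
The 4th edge added is H-I.

H-I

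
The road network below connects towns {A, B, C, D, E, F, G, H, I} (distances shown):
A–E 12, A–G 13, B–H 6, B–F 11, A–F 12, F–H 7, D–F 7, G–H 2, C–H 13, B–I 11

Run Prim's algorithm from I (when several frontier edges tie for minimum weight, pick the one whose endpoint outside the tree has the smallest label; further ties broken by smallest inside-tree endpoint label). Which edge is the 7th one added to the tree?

Prim's algorithm from I:
Step 1: cheapest edge leaving the tree is B–I (11); add B.
Step 2: cheapest edge leaving the tree is B–H (6); add H.
Step 3: cheapest edge leaving the tree is G–H (2); add G.
Step 4: cheapest edge leaving the tree is F–H (7); add F.
Step 5: cheapest edge leaving the tree is D–F (7); add D.
Step 6: cheapest edge leaving the tree is A–F (12); add A.
Step 7: cheapest edge leaving the tree is A–E (12); add E.
Step 8: cheapest edge leaving the tree is C–H (13); add C.
The 7th edge added is A–E.

A-E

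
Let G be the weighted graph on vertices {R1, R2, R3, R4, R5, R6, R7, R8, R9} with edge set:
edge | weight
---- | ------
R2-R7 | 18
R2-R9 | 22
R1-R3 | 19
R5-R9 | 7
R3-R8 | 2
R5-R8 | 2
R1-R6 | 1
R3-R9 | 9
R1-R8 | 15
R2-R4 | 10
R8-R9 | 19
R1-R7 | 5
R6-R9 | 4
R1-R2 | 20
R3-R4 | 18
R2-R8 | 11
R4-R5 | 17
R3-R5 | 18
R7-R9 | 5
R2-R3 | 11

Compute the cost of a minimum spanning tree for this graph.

Prim, starting at R8.
Step 1: cheapest edge leaving the tree is R3-R8 (2); add R3.
Step 2: cheapest edge leaving the tree is R5-R8 (2); add R5.
Step 3: cheapest edge leaving the tree is R5-R9 (7); add R9.
Step 4: cheapest edge leaving the tree is R6-R9 (4); add R6.
Step 5: cheapest edge leaving the tree is R1-R6 (1); add R1.
Step 6: cheapest edge leaving the tree is R1-R7 (5); add R7.
Step 7: cheapest edge leaving the tree is R2-R3 (11); add R2.
Step 8: cheapest edge leaving the tree is R2-R4 (10); add R4.
MST edges: R3-R8, R5-R8, R5-R9, R6-R9, R1-R6, R1-R7, R2-R3, R2-R4; total weight 2+2+7+4+1+5+11+10 = 42.

42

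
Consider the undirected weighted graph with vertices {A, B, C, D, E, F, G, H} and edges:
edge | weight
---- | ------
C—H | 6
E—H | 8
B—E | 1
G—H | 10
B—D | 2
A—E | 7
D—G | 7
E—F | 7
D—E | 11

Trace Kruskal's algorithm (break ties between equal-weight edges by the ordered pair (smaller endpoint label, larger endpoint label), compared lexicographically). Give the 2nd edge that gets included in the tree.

B-D

Sort edges by weight, then run Kruskal:
B—E (1): add — endpoints in different components.
B—D (2): add — endpoints in different components.
C—H (6): add — endpoints in different components.
A—E (7): add — endpoints in different components.
D—G (7): add — endpoints in different components.
E—F (7): add — endpoints in different components.
E—H (8): add — endpoints in different components.
The 2nd edge added is B—D.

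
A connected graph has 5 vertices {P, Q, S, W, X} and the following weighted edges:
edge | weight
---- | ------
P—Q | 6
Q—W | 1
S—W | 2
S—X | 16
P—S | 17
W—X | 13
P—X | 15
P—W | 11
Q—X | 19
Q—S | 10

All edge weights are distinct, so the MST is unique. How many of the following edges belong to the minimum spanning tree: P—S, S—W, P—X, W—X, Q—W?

3

Kruskal: consider edges lightest-first.
Q—W (1): add — endpoints in different components.
S—W (2): add — endpoints in different components.
P—Q (6): add — endpoints in different components.
Q—S (10): skip — Q and S already connected.
P—W (11): skip — P and W already connected.
W—X (13): add — endpoints in different components.
MST edge set: {Q—W, S—W, P—Q, W—X}.
Of the listed edges, {S—W, W—X, Q—W} are in the MST → 3.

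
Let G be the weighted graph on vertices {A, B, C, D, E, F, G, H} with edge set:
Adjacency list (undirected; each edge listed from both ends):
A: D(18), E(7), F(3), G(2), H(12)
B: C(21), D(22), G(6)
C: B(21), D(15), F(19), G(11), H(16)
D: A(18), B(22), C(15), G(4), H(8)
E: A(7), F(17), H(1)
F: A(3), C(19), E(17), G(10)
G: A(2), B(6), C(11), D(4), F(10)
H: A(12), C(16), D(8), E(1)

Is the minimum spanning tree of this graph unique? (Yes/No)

Yes

Kruskal's algorithm — process edges by increasing weight (ties by edge label):
E H (1): add — endpoints in different components.
A G (2): add — endpoints in different components.
A F (3): add — endpoints in different components.
D G (4): add — endpoints in different components.
B G (6): add — endpoints in different components.
A E (7): add — endpoints in different components.
D H (8): skip — D and H already connected.
F G (10): skip — F and G already connected.
C G (11): add — endpoints in different components.
Every non-tree edge has weight strictly greater than the heaviest edge on the tree path between its endpoints, so the MST is unique.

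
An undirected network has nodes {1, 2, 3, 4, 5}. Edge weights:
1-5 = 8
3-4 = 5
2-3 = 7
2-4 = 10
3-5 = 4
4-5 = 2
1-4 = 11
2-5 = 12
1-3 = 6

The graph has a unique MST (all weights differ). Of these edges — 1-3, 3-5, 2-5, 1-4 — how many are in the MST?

Kruskal: consider edges lightest-first.
4-5 (2): add. Components now {1} {2} {3} {4,5}
3-5 (4): add. Components now {1} {2} {3,4,5}
3-4 (5): skip — 3 and 4 already connected.
1-3 (6): add. Components now {1,3,4,5} {2}
2-3 (7): add. Components now {1,2,3,4,5}
MST edge set: {4-5, 3-5, 1-3, 2-3}.
Of the listed edges, {1-3, 3-5} are in the MST → 2.

2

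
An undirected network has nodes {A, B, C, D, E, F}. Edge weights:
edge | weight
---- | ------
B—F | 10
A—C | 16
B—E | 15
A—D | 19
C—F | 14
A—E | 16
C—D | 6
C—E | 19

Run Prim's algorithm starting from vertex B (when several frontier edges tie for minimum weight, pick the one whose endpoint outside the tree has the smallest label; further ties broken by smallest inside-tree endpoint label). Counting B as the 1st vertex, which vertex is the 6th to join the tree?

A

Prim, starting at B.
Step 1: frontier [B—F 10, B—E 15] → take B—F (10); add F.
Step 2: frontier [B—E 15, C—F 14] → take C—F (14); add C.
Step 3: frontier [B—E 15, C—D 6, A—C 16, C—E 19] → take C—D (6); add D.
Step 4: frontier [B—E 15, A—C 16, C—E 19, A—D 19] → take B—E (15); add E.
Step 5: frontier [A—C 16, A—D 19, A—E 16] → take A—C (16); add A.
Vertex order: B, F, C, D, E, A. The 6th vertex is A.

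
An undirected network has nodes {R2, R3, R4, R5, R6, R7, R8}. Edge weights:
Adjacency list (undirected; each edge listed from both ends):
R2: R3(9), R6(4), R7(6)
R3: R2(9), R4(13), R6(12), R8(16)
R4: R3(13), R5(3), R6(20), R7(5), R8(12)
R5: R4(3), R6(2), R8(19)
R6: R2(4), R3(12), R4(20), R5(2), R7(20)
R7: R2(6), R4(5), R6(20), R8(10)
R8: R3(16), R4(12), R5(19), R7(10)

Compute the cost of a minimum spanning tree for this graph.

33

Kruskal's algorithm — process edges by increasing weight (ties by edge label):
R5-R6 (2): add. Components now {R4} {R2} {R8} {R5,R6} {R7} {R3}
R4-R5 (3): add. Components now {R4,R5,R6} {R2} {R8} {R7} {R3}
R2-R6 (4): add. Components now {R2,R4,R5,R6} {R8} {R7} {R3}
R4-R7 (5): add. Components now {R2,R4,R5,R6,R7} {R8} {R3}
R2-R7 (6): skip — R2 and R7 already connected.
R2-R3 (9): add. Components now {R2,R3,R4,R5,R6,R7} {R8}
R7-R8 (10): add. Components now {R2,R3,R4,R5,R6,R7,R8}
MST edges: R5-R6, R4-R5, R2-R6, R4-R7, R2-R3, R7-R8; total weight 2+3+4+5+9+10 = 33.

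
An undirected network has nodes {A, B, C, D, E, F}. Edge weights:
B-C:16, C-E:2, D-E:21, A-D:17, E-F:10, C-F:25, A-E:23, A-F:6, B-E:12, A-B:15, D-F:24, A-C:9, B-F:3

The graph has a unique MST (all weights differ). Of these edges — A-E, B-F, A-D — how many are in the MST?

Kruskal: consider edges lightest-first.
C-E (2): add — endpoints in different components.
B-F (3): add — endpoints in different components.
A-F (6): add — endpoints in different components.
A-C (9): add — endpoints in different components.
E-F (10): skip — E and F already connected.
B-E (12): skip — B and E already connected.
A-B (15): skip — A and B already connected.
B-C (16): skip — B and C already connected.
A-D (17): add — endpoints in different components.
MST edge set: {C-E, B-F, A-F, A-C, A-D}.
Of the listed edges, {B-F, A-D} are in the MST → 2.

2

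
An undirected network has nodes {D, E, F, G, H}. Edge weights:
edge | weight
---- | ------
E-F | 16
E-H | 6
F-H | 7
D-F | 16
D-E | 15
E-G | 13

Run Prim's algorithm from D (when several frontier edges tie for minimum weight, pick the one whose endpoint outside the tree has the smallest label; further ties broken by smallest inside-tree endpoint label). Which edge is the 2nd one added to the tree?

E-H

Prim's algorithm from D:
Step 1: cheapest edge leaving the tree is D-E (15); add E.
Step 2: cheapest edge leaving the tree is E-H (6); add H.
Step 3: cheapest edge leaving the tree is F-H (7); add F.
Step 4: cheapest edge leaving the tree is E-G (13); add G.
The 2nd edge added is E-H.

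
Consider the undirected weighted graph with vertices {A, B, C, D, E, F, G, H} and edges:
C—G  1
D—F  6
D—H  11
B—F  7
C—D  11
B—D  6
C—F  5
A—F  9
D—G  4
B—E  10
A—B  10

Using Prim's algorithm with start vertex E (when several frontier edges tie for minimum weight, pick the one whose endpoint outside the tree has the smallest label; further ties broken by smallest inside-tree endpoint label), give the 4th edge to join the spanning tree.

C-G

Prim, starting at E.
Step 1: cheapest edge leaving the tree is B—E (10); add B.
Step 2: cheapest edge leaving the tree is B—D (6); add D.
Step 3: cheapest edge leaving the tree is D—G (4); add G.
Step 4: cheapest edge leaving the tree is C—G (1); add C.
Step 5: cheapest edge leaving the tree is C—F (5); add F.
Step 6: cheapest edge leaving the tree is A—F (9); add A.
Step 7: cheapest edge leaving the tree is D—H (11); add H.
The 4th edge added is C—G.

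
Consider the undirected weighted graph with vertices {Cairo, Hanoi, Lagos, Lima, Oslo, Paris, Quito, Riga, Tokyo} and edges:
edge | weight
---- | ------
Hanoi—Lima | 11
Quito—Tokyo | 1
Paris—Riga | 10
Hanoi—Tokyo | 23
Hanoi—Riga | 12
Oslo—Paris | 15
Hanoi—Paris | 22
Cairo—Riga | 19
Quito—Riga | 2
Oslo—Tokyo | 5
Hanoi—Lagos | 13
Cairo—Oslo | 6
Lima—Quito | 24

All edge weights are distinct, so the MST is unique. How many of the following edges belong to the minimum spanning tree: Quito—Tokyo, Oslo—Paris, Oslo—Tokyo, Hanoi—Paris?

2

Kruskal: consider edges lightest-first.
Quito—Tokyo (1): add — endpoints in different components.
Quito—Riga (2): add — endpoints in different components.
Oslo—Tokyo (5): add — endpoints in different components.
Cairo—Oslo (6): add — endpoints in different components.
Paris—Riga (10): add — endpoints in different components.
Hanoi—Lima (11): add — endpoints in different components.
Hanoi—Riga (12): add — endpoints in different components.
Hanoi—Lagos (13): add — endpoints in different components.
MST edge set: {Quito—Tokyo, Quito—Riga, Oslo—Tokyo, Cairo—Oslo, Paris—Riga, Hanoi—Lima, Hanoi—Riga, Hanoi—Lagos}.
Of the listed edges, {Quito—Tokyo, Oslo—Tokyo} are in the MST → 2.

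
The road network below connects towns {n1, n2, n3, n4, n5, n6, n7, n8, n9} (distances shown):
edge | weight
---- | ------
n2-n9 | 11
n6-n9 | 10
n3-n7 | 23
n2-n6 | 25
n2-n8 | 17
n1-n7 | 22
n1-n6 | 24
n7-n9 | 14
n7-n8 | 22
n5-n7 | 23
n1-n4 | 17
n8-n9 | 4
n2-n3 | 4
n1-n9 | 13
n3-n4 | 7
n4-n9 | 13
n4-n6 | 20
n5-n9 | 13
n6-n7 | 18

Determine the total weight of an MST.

76

Kruskal: consider edges lightest-first.
n2-n3 (4): add — endpoints in different components.
n8-n9 (4): add — endpoints in different components.
n3-n4 (7): add — endpoints in different components.
n6-n9 (10): add — endpoints in different components.
n2-n9 (11): add — endpoints in different components.
n1-n9 (13): add — endpoints in different components.
n4-n9 (13): skip — n9 and n4 already connected.
n5-n9 (13): add — endpoints in different components.
n7-n9 (14): add — endpoints in different components.
MST edges: n2-n3, n8-n9, n3-n4, n6-n9, n2-n9, n1-n9, n5-n9, n7-n9; total weight 4+4+7+10+11+13+13+14 = 76.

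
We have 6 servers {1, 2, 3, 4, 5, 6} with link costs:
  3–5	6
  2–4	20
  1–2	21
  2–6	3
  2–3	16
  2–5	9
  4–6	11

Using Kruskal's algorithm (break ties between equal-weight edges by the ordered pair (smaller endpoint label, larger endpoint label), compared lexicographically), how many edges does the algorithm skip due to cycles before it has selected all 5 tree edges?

Kruskal's algorithm — process edges by increasing weight (ties by edge label):
2–6 (3): add — endpoints in different components.
3–5 (6): add — endpoints in different components.
2–5 (9): add — endpoints in different components.
4–6 (11): add — endpoints in different components.
2–3 (16): skip — 2 and 3 already connected.
2–4 (20): skip — 2 and 4 already connected.
1–2 (21): add — endpoints in different components.
Edges rejected before the tree was complete: 2.

2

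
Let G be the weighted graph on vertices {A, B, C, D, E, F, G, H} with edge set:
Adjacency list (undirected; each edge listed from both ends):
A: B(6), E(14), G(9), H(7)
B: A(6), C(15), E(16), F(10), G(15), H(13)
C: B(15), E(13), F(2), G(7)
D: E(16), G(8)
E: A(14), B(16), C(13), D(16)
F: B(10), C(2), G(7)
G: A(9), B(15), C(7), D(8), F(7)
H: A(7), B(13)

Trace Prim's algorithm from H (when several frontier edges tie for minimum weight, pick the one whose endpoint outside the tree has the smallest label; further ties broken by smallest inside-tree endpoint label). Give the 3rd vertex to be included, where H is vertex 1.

Prim's algorithm from H:
Step 1: cheapest edge leaving the tree is A H (7); add A.
Step 2: cheapest edge leaving the tree is A B (6); add B.
Step 3: cheapest edge leaving the tree is A G (9); add G.
Step 4: cheapest edge leaving the tree is C G (7); add C.
Step 5: cheapest edge leaving the tree is C F (2); add F.
Step 6: cheapest edge leaving the tree is D G (8); add D.
Step 7: cheapest edge leaving the tree is C E (13); add E.
Vertex order: H, A, B, G, C, F, D, E. The 3rd vertex is B.

B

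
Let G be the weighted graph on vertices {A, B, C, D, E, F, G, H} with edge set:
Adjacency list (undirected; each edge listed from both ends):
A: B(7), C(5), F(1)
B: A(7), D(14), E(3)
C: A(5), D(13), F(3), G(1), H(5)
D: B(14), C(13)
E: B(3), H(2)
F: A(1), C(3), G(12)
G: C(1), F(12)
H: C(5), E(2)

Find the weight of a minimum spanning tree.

Prim's algorithm from G:
Step 1: frontier [C G 1, F G 12] → take C G (1); add C.
Step 2: frontier [C F 3, A C 5, C H 5, C D 13, F G 12] → take C F (3); add F.
Step 3: frontier [A C 5, C H 5, C D 13, A F 1] → take A F (1); add A.
Step 4: frontier [A B 7, C H 5, C D 13] → take C H (5); add H.
Step 5: frontier [A B 7, C D 13, E H 2] → take E H (2); add E.
Step 6: frontier [A B 7, C D 13, B E 3] → take B E (3); add B.
Step 7: frontier [B D 14, C D 13] → take C D (13); add D.
MST edges: C G, C F, A F, C H, E H, B E, C D; total weight 1+3+1+5+2+3+13 = 28.

28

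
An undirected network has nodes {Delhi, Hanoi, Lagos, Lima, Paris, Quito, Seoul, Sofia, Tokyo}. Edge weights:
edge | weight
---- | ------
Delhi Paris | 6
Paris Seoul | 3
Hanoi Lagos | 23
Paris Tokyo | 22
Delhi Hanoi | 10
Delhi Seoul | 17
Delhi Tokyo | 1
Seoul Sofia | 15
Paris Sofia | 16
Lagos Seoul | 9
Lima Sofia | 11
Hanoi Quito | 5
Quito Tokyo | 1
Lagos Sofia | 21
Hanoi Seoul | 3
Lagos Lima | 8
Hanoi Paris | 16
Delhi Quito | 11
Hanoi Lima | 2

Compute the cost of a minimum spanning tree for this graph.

34

Grow the tree from Tokyo using Prim:
Step 1: cheapest edge leaving the tree is Delhi Tokyo (1); add Delhi.
Step 2: cheapest edge leaving the tree is Quito Tokyo (1); add Quito.
Step 3: cheapest edge leaving the tree is Hanoi Quito (5); add Hanoi.
Step 4: cheapest edge leaving the tree is Hanoi Lima (2); add Lima.
Step 5: cheapest edge leaving the tree is Hanoi Seoul (3); add Seoul.
Step 6: cheapest edge leaving the tree is Paris Seoul (3); add Paris.
Step 7: cheapest edge leaving the tree is Lagos Lima (8); add Lagos.
Step 8: cheapest edge leaving the tree is Lima Sofia (11); add Sofia.
MST edges: Delhi Tokyo, Quito Tokyo, Hanoi Quito, Hanoi Lima, Hanoi Seoul, Paris Seoul, Lagos Lima, Lima Sofia; total weight 1+1+5+2+3+3+8+11 = 34.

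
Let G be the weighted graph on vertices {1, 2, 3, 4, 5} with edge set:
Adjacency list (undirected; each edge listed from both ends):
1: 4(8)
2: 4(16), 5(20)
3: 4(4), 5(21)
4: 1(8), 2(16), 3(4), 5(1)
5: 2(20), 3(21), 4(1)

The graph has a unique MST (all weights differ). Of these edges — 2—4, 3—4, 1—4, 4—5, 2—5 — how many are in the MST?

Kruskal's algorithm — process edges by increasing weight (ties by edge label):
4—5 (1): add — endpoints in different components.
3—4 (4): add — endpoints in different components.
1—4 (8): add — endpoints in different components.
2—4 (16): add — endpoints in different components.
MST edge set: {4—5, 3—4, 1—4, 2—4}.
Of the listed edges, {2—4, 3—4, 1—4, 4—5} are in the MST → 4.

4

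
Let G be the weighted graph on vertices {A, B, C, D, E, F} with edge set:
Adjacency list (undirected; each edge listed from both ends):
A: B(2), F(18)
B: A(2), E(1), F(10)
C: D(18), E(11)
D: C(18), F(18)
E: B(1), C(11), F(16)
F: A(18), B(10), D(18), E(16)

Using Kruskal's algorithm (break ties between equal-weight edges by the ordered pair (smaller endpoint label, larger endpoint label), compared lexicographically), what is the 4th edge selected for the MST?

Kruskal's algorithm — process edges by increasing weight (ties by edge label):
B E (1): add. Components now {A} {B,E} {C} {D} {F}
A B (2): add. Components now {A,B,E} {C} {D} {F}
B F (10): add. Components now {A,B,E,F} {C} {D}
C E (11): add. Components now {A,B,C,E,F} {D}
E F (16): skip — E and F already connected.
A F (18): skip — A and F already connected.
C D (18): add. Components now {A,B,C,D,E,F}
The 4th edge added is C E.

C-E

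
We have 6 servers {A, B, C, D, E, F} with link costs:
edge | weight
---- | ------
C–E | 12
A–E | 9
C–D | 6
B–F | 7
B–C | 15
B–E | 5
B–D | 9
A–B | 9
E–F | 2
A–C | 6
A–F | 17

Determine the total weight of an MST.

28

Grow the tree from A using Prim:
Step 1: cheapest edge leaving the tree is A–C (6); add C.
Step 2: cheapest edge leaving the tree is C–D (6); add D.
Step 3: cheapest edge leaving the tree is A–B (9); add B.
Step 4: cheapest edge leaving the tree is B–E (5); add E.
Step 5: cheapest edge leaving the tree is E–F (2); add F.
MST edges: A–C, C–D, A–B, B–E, E–F; total weight 6+6+9+5+2 = 28.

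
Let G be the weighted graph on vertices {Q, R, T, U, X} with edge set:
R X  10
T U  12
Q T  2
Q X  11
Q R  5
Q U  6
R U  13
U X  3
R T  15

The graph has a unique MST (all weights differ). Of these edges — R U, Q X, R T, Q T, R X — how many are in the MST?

1

Kruskal's algorithm — process edges by increasing weight (ties by edge label):
Q T (2): add — endpoints in different components.
U X (3): add — endpoints in different components.
Q R (5): add — endpoints in different components.
Q U (6): add — endpoints in different components.
MST edge set: {Q T, U X, Q R, Q U}.
Of the listed edges, {Q T} are in the MST → 1.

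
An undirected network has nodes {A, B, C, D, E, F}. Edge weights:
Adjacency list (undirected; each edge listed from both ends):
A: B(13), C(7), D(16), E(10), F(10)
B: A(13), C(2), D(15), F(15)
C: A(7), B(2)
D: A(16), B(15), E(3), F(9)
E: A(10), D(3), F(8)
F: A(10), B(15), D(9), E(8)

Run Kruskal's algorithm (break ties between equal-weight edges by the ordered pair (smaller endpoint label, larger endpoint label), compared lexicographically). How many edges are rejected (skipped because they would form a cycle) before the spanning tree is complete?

1

Sort edges by weight, then run Kruskal:
B–C (2): add. Components now {A} {B,C} {D} {E} {F}
D–E (3): add. Components now {A} {B,C} {D,E} {F}
A–C (7): add. Components now {A,B,C} {D,E} {F}
E–F (8): add. Components now {A,B,C} {D,E,F}
D–F (9): skip — D and F already connected.
A–E (10): add. Components now {A,B,C,D,E,F}
Edges rejected before the tree was complete: 1.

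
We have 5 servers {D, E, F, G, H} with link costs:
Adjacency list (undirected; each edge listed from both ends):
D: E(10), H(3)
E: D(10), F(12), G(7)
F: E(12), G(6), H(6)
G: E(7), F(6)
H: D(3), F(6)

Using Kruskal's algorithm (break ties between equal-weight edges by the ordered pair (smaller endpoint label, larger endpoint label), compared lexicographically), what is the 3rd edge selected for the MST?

F-H

Kruskal's algorithm — process edges by increasing weight (ties by edge label):
D-H (3): add — endpoints in different components.
F-G (6): add — endpoints in different components.
F-H (6): add — endpoints in different components.
E-G (7): add — endpoints in different components.
The 3rd edge added is F-H.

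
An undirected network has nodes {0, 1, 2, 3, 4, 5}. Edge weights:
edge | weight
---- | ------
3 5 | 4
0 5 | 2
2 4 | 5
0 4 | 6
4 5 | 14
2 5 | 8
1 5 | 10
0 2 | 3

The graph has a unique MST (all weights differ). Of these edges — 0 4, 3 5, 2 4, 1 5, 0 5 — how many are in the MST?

Kruskal: consider edges lightest-first.
0 5 (2): add. Components now {0,5} {1} {2} {3} {4}
0 2 (3): add. Components now {0,2,5} {1} {3} {4}
3 5 (4): add. Components now {0,2,3,5} {1} {4}
2 4 (5): add. Components now {0,2,3,4,5} {1}
0 4 (6): skip — 0 and 4 already connected.
2 5 (8): skip — 2 and 5 already connected.
1 5 (10): add. Components now {0,1,2,3,4,5}
MST edge set: {0 5, 0 2, 3 5, 2 4, 1 5}.
Of the listed edges, {3 5, 2 4, 1 5, 0 5} are in the MST → 4.

4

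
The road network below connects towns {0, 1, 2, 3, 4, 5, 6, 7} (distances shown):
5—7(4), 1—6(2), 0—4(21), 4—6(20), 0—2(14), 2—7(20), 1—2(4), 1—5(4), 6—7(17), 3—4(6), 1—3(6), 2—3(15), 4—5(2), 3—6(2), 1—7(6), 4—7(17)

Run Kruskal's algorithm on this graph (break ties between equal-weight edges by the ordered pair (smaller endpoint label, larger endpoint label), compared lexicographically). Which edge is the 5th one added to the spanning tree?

1-5

Kruskal's algorithm — process edges by increasing weight (ties by edge label):
1—6 (2): add — endpoints in different components.
3—6 (2): add — endpoints in different components.
4—5 (2): add — endpoints in different components.
1—2 (4): add — endpoints in different components.
1—5 (4): add — endpoints in different components.
5—7 (4): add — endpoints in different components.
1—3 (6): skip — 1 and 3 already connected.
1—7 (6): skip — 1 and 7 already connected.
3—4 (6): skip — 3 and 4 already connected.
0—2 (14): add — endpoints in different components.
The 5th edge added is 1—5.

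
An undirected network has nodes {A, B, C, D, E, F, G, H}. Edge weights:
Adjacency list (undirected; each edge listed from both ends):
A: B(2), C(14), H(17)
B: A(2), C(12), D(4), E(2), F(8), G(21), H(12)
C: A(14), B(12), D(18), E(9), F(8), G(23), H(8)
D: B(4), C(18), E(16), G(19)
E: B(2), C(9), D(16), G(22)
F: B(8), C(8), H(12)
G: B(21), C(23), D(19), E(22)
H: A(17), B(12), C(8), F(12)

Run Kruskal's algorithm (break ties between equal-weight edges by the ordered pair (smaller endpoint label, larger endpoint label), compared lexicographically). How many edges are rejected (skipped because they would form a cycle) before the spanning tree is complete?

Kruskal: consider edges lightest-first.
A—B (2): add — endpoints in different components.
B—E (2): add — endpoints in different components.
B—D (4): add — endpoints in different components.
B—F (8): add — endpoints in different components.
C—F (8): add — endpoints in different components.
C—H (8): add — endpoints in different components.
C—E (9): skip — C and E already connected.
B—C (12): skip — B and C already connected.
B—H (12): skip — B and H already connected.
F—H (12): skip — F and H already connected.
A—C (14): skip — A and C already connected.
D—E (16): skip — D and E already connected.
A—H (17): skip — A and H already connected.
C—D (18): skip — C and D already connected.
D—G (19): add — endpoints in different components.
Edges rejected before the tree was complete: 8.

8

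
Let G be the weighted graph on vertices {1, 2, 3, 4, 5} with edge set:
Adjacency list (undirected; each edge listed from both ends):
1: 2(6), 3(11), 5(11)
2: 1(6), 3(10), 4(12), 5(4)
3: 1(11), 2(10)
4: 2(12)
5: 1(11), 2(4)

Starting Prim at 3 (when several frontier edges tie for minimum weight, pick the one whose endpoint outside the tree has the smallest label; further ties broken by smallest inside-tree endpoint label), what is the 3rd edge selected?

1-2

Grow the tree from 3 using Prim:
Step 1: cheapest edge leaving the tree is 2–3 (10); add 2.
Step 2: cheapest edge leaving the tree is 2–5 (4); add 5.
Step 3: cheapest edge leaving the tree is 1–2 (6); add 1.
Step 4: cheapest edge leaving the tree is 2–4 (12); add 4.
The 3rd edge added is 1–2.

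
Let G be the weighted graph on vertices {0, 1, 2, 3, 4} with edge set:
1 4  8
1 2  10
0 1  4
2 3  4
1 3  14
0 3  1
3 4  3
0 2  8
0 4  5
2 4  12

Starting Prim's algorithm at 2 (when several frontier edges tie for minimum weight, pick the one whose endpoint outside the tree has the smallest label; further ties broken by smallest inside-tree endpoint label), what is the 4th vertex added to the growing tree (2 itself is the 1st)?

Prim, starting at 2.
Step 1: cheapest edge leaving the tree is 2 3 (4); add 3.
Step 2: cheapest edge leaving the tree is 0 3 (1); add 0.
Step 3: cheapest edge leaving the tree is 3 4 (3); add 4.
Step 4: cheapest edge leaving the tree is 0 1 (4); add 1.
Vertex order: 2, 3, 0, 4, 1. The 4th vertex is 4.

4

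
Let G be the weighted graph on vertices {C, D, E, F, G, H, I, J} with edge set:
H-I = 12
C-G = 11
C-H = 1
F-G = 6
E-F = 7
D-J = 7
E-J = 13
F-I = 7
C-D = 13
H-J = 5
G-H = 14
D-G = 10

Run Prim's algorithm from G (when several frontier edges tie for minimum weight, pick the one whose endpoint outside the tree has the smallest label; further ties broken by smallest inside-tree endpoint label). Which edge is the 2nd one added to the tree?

E-F

Prim, starting at G.
Step 1: cheapest edge leaving the tree is F-G (6); add F.
Step 2: cheapest edge leaving the tree is E-F (7); add E.
Step 3: cheapest edge leaving the tree is F-I (7); add I.
Step 4: cheapest edge leaving the tree is D-G (10); add D.
Step 5: cheapest edge leaving the tree is D-J (7); add J.
Step 6: cheapest edge leaving the tree is H-J (5); add H.
Step 7: cheapest edge leaving the tree is C-H (1); add C.
The 2nd edge added is E-F.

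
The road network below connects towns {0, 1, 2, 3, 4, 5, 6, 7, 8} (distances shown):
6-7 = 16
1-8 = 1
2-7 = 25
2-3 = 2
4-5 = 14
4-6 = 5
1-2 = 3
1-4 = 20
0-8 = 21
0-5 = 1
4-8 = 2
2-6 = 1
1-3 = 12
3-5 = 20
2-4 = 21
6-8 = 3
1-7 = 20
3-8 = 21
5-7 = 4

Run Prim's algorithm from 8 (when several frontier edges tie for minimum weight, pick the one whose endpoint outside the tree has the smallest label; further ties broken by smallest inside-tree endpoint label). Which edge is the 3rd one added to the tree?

1-2

Grow the tree from 8 using Prim:
Step 1: cheapest edge leaving the tree is 1-8 (1); add 1.
Step 2: cheapest edge leaving the tree is 4-8 (2); add 4.
Step 3: cheapest edge leaving the tree is 1-2 (3); add 2.
Step 4: cheapest edge leaving the tree is 2-6 (1); add 6.
Step 5: cheapest edge leaving the tree is 2-3 (2); add 3.
Step 6: cheapest edge leaving the tree is 4-5 (14); add 5.
Step 7: cheapest edge leaving the tree is 0-5 (1); add 0.
Step 8: cheapest edge leaving the tree is 5-7 (4); add 7.
The 3rd edge added is 1-2.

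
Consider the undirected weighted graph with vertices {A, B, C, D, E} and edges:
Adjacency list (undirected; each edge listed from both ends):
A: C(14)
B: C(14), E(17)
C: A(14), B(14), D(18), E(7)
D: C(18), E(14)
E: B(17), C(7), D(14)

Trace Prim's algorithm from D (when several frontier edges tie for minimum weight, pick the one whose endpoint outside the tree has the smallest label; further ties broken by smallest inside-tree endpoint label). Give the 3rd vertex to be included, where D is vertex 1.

Prim's algorithm from D:
Step 1: frontier [D E 14, C D 18] → take D E (14); add E.
Step 2: frontier [C D 18, C E 7, B E 17] → take C E (7); add C.
Step 3: frontier [A C 14, B C 14, B E 17] → take A C (14); add A.
Step 4: frontier [B C 14, B E 17] → take B C (14); add B.
Vertex order: D, E, C, A, B. The 3rd vertex is C.

C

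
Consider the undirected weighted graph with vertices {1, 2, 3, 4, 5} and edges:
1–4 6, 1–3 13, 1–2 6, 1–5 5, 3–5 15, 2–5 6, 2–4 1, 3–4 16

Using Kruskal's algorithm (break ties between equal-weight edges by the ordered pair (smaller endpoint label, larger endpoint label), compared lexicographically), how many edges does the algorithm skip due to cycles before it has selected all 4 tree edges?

2

Sort edges by weight, then run Kruskal:
2–4 (1): add — endpoints in different components.
1–5 (5): add — endpoints in different components.
1–2 (6): add — endpoints in different components.
1–4 (6): skip — 1 and 4 already connected.
2–5 (6): skip — 2 and 5 already connected.
1–3 (13): add — endpoints in different components.
Edges rejected before the tree was complete: 2.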